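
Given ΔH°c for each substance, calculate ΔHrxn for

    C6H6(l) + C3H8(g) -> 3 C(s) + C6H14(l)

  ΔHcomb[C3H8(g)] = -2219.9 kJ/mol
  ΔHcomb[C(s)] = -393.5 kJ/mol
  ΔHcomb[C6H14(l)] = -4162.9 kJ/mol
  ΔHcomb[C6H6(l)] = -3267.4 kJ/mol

ΔHrxn = -143.9 kJ/mol

Using ΔH = Σ nΔHc°(reactants) − Σ nΔHc°(products):
= [1·(-3267.4) + 1·(-2219.9)] − [3·(-393.5) + 1·(-4162.9)]
= -143.9 kJ/mol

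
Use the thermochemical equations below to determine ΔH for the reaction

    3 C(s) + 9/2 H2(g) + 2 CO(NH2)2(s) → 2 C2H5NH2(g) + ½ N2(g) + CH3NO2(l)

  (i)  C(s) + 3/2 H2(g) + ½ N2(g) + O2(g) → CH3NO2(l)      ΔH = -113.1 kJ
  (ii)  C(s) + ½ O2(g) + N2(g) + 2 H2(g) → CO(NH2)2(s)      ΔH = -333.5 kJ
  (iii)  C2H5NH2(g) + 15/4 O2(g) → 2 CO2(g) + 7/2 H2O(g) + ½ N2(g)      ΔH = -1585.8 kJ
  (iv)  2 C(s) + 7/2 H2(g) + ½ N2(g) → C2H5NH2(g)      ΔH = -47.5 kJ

(i) as written: -113.1 kJ
(ii) reversed and × 2: (-2)·(-333.5) = +667.0 kJ
(iii): not needed.
(iv) × 2: (2)·(-47.5) = -95.0 kJ
Since enthalpy is a state function, ΔH = (1)·(-113.1) + (-2)·(-333.5) + (2)·(-47.5) = 458.9 kJ

ΔH = 458.9 kJ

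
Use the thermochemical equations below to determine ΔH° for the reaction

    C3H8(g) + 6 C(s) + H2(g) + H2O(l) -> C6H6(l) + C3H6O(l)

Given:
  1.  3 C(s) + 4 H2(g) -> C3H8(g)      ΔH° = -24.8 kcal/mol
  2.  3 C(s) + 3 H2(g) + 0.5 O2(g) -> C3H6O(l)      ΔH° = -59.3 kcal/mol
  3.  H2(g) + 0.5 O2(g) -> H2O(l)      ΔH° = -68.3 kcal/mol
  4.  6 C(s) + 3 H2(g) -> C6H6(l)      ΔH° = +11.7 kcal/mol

eq. 1 reversed: +24.8 kcal/mol
eq. 2 as written: -59.3 kcal/mol
eq. 3 reversed: +68.3 kcal/mol
eq. 4 as written: +11.7 kcal/mol
Since enthalpy is a state function, ΔH° = (+24.8) + (-59.3) + (+68.3) + (+11.7) = 45.5 kcal/mol

ΔH° = 45.5 kcal/mol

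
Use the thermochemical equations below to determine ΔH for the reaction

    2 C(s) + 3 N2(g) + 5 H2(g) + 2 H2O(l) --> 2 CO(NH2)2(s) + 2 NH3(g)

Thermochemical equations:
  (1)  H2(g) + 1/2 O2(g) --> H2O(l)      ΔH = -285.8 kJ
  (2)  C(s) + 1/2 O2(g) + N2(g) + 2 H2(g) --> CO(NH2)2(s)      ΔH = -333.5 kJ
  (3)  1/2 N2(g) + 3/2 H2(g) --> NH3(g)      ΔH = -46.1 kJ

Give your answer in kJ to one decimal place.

(1) reversed and × 2 (H2O(l) must end up as a reactant; scale by 2 for the 2 H2O(l)): (-2)·(-285.8) = +571.6 kJ
(2) × 2 (scale by 2 for the 2 CO(NH2)2(s)): (2)·(-333.5) = -667.0 kJ
(3) × 2 (scale by 2 for the 2 NH3(g)): (2)·(-46.1) = -92.2 kJ
By Hess's law, ΔH = (+571.6) + (-667.0) + (-92.2) = -187.6 kJ

ΔH = -187.6 kJ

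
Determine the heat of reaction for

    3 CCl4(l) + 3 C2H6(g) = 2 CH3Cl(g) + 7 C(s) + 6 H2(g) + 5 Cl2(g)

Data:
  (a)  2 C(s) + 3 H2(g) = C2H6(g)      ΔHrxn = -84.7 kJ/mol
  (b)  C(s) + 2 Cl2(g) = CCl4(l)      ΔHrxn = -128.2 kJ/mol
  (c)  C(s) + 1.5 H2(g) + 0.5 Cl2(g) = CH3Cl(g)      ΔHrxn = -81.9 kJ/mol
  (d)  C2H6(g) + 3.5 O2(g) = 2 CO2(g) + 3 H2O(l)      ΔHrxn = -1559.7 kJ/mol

ΔHrxn = 474.9 kJ/mol

(a) reversed and × 3: (-3)·(-84.7) = +254.1 kJ/mol
(b) reversed and × 3 (reverse to put CCl4(l) on the reactant side; scale by 3 for the 3 CCl4(l)): (-3)·(-128.2) = +384.6 kJ/mol
(c) × 2 (scale by 2 for the 2 CH3Cl(g)): (2)·(-81.9) = -163.8 kJ/mol
(d): not needed (H2O(l) appears nowhere else).
ΔHrxn = (+254.1) + (+384.6) + (-163.8) = 474.9 kJ/mol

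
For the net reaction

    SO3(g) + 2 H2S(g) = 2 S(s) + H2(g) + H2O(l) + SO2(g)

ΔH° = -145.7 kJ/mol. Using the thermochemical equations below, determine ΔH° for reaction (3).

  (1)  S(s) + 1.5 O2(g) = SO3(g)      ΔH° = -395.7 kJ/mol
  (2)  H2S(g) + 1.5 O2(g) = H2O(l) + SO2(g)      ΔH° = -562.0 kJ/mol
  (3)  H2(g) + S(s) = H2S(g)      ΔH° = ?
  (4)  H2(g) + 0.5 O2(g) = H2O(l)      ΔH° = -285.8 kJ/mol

ΔH° = -20.6 kJ/mol

(1) reversed: +395.7 kJ/mol
(2) as written: -562.0 kJ/mol
(3) reversed: contributes −x
(4): not needed.
-145.7 = (+395.7) + (-562.0) − x
x = (-145.7 − (-166.3)) / (-1) = -20.6 kJ/mol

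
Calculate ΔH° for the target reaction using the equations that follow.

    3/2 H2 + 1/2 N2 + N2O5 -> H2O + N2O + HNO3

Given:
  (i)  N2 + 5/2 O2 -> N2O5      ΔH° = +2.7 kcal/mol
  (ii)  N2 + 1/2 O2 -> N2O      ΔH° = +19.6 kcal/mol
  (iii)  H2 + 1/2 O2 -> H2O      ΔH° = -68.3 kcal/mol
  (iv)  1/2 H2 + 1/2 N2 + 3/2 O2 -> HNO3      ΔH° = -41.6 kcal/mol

(i) reversed: -2.7 kcal/mol
(ii) as written: +19.6 kcal/mol
(iii) as written: -68.3 kcal/mol
(iv) as written: -41.6 kcal/mol
By Hess's law, ΔH° = (-2.7) + (+19.6) + (-68.3) + (-41.6) = -93.0 kcal/mol

ΔH° = -93.0 kcal/mol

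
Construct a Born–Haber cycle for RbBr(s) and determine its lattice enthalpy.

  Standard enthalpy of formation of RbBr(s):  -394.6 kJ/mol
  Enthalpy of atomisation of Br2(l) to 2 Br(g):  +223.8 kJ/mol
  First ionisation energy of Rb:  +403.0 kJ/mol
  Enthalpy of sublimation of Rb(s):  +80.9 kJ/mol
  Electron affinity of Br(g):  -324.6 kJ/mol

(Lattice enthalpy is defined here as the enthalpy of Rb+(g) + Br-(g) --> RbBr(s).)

ΔHf° = 1·ΔHsub + 1·(ΣIE) + 1/2·D(Br2) + 1·EA + U
-394.6 = 1·(+80.9) + 1·(+403.0) + 1/2·(+223.8) + 1·(-324.6) + U
U = -394.6 − (+271.2) = -665.8 kJ/mol

U = -665.8 kJ/mol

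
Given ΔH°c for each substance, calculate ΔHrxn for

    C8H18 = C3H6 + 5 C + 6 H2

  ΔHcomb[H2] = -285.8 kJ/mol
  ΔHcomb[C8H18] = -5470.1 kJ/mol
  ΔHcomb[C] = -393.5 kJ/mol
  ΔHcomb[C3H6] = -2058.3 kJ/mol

ΔHrxn = 270.5 kJ/mol

Using ΔH = Σ nΔHc°(reactants) − Σ nΔHc°(products):
= [1·(-5470.1)] − [1·(-2058.3) + 5·(-393.5) + 6·(-285.8)]
= 270.5 kJ/mol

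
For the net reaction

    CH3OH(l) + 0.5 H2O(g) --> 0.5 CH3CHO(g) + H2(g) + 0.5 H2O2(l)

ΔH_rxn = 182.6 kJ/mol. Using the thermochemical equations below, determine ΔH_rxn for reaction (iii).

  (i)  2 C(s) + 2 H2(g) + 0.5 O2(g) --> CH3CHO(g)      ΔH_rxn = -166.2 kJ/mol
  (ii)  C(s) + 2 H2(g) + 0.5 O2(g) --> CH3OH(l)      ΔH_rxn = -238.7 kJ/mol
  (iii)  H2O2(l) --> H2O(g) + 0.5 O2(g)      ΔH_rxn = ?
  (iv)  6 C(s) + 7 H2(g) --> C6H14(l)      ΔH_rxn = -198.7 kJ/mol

ΔH_rxn = -54.0 kJ/mol

(i) × 1/2 (scale by 1/2 for the 1/2 CH3CHO(g)): (1/2)·(-166.2) = -83.1 kJ/mol
(ii) reversed (reverse to put CH3OH(l) on the reactant side): +238.7 kJ/mol
(iii) reversed and × 1/2 (H2O2(l) must end up as a product; ×1/2 to match 1/2 H2O2(l) in the target): contributes −1/2·x
(iv): not needed (C6H14(l) appears nowhere else).
+182.6 = (-83.1) + (+238.7) − 1/2·x
x = (+182.6 − (+155.6)) / (-1/2) = -54.0 kJ/mol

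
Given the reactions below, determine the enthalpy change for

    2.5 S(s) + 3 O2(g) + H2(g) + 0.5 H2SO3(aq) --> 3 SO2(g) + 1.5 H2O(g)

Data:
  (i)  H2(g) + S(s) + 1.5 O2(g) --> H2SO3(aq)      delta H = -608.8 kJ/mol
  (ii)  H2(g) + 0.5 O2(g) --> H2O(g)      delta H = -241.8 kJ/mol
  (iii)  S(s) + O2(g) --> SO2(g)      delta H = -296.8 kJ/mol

(i) reversed and × 1/2: (-1/2)·(-608.8) = +304.4 kJ/mol
(ii) × 3/2: (3/2)·(-241.8) = -362.7 kJ/mol
(iii) × 3: (3)·(-296.8) = -890.4 kJ/mol
delta H = (-1/2)·(-608.8) + (3/2)·(-241.8) + (3)·(-296.8) = -948.7 kJ/mol

delta H = -948.7 kJ/mol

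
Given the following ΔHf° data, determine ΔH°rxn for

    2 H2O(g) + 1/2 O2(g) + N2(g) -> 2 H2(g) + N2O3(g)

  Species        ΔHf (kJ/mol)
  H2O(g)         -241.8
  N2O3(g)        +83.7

Products: 2·(+0.0) + 1·(+83.7) = +83.7
Reactants: 2·(-241.8) + 1/2·(+0.0) + 1·(+0.0) = -483.6
ΔH°rxn = (+83.7) − (-483.6) = 567.3 kJ/mol

ΔH°rxn = 567.3 kJ/mol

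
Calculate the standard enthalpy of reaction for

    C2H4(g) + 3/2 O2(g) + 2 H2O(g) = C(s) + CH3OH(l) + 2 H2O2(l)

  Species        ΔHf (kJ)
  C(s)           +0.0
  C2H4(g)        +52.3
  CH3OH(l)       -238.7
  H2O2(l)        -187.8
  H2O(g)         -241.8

Products: 1·(+0.0) + 1·(-238.7) + 2·(-187.8) = -614.3
Reactants: 1·(+52.3) + 3/2·(+0.0) + 2·(-241.8) = -431.3
ΔH_rxn = (-614.3) − (-431.3) = -183.0 kJ

ΔH_rxn = -183.0 kJ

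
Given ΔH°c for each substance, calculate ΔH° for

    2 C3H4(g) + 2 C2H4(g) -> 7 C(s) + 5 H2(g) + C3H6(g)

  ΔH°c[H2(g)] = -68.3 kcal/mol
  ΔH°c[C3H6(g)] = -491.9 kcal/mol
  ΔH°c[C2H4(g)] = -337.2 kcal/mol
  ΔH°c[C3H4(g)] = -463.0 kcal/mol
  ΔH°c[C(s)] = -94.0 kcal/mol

Using ΔH = Σ nΔHc°(reactants) − Σ nΔHc°(products):
= [2·(-463.0) + 2·(-337.2)] − [7·(-94.0) + 5·(-68.3) + 1·(-491.9)]
= -109.0 kcal/mol

ΔH° = -109.0 kcal/mol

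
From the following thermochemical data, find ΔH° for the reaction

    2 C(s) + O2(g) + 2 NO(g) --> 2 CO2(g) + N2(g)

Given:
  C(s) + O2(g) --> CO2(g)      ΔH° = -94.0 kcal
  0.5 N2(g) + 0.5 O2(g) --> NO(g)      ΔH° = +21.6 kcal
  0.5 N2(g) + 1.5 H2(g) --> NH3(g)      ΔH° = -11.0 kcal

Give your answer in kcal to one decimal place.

ΔH° = -231.2 kcal

equation 1 × 2: (2)·(-94.0) = -188.0 kcal
equation 2 reversed and × 2: (-2)·(+21.6) = -43.2 kcal
equation 3: not needed.
Since enthalpy is a state function, ΔH° = (2)·(-94.0) + (-2)·(+21.6) = -231.2 kcal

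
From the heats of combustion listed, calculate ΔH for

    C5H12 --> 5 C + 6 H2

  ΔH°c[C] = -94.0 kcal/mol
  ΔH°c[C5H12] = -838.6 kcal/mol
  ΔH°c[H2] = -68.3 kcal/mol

With combustion enthalpies, reactants minus products:
= [1·(-838.6)] − [5·(-94.0) + 6·(-68.3)]
= 41.2 kcal/mol

ΔH = 41.2 kcal/mol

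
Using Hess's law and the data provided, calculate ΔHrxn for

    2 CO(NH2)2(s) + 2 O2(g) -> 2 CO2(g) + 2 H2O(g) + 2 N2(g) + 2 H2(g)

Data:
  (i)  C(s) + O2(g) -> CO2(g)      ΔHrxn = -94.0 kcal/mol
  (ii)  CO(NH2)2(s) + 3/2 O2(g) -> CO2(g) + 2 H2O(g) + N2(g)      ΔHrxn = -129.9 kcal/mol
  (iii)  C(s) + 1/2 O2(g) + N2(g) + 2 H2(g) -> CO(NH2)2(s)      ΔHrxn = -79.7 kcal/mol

ΔHrxn = -144.2 kcal/mol

(i) as written: -94.0 kcal/mol
(ii) as written (H2O(g) already on the product side): -129.9 kcal/mol
(iii) reversed (H2(g) must end up as a product): +79.7 kcal/mol
Summing the manipulated equations, ΔHrxn = (-94.0) + (-129.9) + (+79.7) = -144.2 kcal/mol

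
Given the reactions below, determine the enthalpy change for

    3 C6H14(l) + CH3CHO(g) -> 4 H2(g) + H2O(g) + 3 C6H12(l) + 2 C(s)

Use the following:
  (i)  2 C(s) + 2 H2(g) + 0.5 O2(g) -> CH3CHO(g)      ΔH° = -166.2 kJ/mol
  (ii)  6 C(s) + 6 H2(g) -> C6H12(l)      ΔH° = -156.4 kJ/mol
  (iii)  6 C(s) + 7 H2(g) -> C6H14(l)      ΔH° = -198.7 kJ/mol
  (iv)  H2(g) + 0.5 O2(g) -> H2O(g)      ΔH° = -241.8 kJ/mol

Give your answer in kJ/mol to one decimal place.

(i) reversed (CH3CHO(g) must end up as a reactant): +166.2 kJ/mol
(ii) × 3 (scale by 3 for the 3 C6H12(l)): (3)·(-156.4) = -469.2 kJ/mol
(iii) reversed and × 3 (C6H14(l) must end up as a reactant; ×3 to match 3 C6H14(l) in the target): (-3)·(-198.7) = +596.1 kJ/mol
(iv) as written (H2O(g) already on the product side): -241.8 kJ/mol
Combining the equations, ΔH° = (-1)·(-166.2) + (3)·(-156.4) + (-3)·(-198.7) + (1)·(-241.8) = 51.3 kJ/mol

ΔH° = 51.3 kJ/mol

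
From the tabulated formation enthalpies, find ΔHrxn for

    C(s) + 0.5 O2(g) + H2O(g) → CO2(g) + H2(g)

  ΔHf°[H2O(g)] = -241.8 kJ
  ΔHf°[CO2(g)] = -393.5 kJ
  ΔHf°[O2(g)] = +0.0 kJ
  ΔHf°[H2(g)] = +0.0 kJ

ΔHrxn = -151.7 kJ

Products: 1·(-393.5) + 1·(+0.0) = -393.5
Reactants: 1·(+0.0) + 1/2·(+0.0) + 1·(-241.8) = -241.8
ΔHrxn = (-393.5) − (-241.8) = -151.7 kJ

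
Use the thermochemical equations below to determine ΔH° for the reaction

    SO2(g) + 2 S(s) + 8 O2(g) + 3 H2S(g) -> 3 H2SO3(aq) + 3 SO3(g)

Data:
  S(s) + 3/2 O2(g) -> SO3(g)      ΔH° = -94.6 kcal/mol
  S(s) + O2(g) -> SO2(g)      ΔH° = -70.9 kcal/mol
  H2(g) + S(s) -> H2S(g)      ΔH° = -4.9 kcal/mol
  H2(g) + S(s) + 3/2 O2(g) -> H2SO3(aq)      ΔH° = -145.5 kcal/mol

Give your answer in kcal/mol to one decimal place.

equation 1 × 3 (scale by 3 for the 3 SO3(g)): (3)·(-94.6) = -283.8 kcal/mol
equation 2 reversed (SO2(g) must end up as a reactant): +70.9 kcal/mol
equation 3 reversed and × 3 (H2S(g) must end up as a reactant; ×3 to match 3 H2S(g) in the target): (-3)·(-4.9) = +14.7 kcal/mol
equation 4 × 3 (scale by 3 for the 3 H2SO3(aq)): (3)·(-145.5) = -436.5 kcal/mol
Summing the manipulated equations, ΔH° = (-283.8) + (+70.9) + (+14.7) + (-436.5) = -634.7 kcal/mol

ΔH° = -634.7 kcal/mol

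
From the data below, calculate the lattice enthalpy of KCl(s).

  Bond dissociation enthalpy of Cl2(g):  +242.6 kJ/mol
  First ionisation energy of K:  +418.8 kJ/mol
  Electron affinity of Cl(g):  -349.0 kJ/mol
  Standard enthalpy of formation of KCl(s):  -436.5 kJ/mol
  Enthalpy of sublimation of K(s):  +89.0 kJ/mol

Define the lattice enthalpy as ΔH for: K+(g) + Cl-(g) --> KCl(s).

U = -716.6 kJ/mol

ΔHf° = 1·ΔHsub + 1·(ΣIE) + 1/2·D(Cl2) + 1·EA + U
-436.5 = 1·(+89.0) + 1·(+418.8) + 1/2·(+242.6) + 1·(-349.0) + U
U = -436.5 − (+280.1) = -716.6 kJ/mol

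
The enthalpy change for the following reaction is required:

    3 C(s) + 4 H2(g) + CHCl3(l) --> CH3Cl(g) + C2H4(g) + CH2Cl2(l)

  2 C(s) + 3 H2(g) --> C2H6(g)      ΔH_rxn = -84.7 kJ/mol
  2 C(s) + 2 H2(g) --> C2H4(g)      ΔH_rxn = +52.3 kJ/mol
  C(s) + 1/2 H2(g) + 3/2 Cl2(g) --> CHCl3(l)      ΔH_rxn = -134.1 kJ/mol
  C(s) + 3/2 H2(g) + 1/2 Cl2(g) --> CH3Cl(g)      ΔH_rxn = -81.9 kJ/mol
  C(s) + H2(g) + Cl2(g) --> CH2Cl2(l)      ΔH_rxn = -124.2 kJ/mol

ΔH_rxn = -19.7 kJ/mol

equation 1: not needed.
equation 2 as written: +52.3 kJ/mol
equation 3 reversed: +134.1 kJ/mol
equation 4 as written: -81.9 kJ/mol
equation 5 as written: -124.2 kJ/mol
Combining the equations, ΔH_rxn = (1)·(+52.3) + (-1)·(-134.1) + (1)·(-81.9) + (1)·(-124.2) = -19.7 kJ/mol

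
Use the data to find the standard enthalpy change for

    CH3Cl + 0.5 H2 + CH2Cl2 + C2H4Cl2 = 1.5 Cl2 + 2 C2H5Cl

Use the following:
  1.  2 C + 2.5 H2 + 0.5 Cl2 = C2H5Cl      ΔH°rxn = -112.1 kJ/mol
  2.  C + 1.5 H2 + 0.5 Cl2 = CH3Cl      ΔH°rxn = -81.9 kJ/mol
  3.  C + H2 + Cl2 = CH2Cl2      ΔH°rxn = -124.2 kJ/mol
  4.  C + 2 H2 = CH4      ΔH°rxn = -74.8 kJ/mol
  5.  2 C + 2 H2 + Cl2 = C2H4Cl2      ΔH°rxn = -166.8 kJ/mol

ΔH°rxn = 148.7 kJ/mol

eq. 1 × 2 (×2 to match 2 C2H5Cl in the target): (2)·(-112.1) = -224.2 kJ/mol
eq. 2 reversed (reverse to put CH3Cl on the reactant side): +81.9 kJ/mol
eq. 3 reversed (reverse to put CH2Cl2 on the reactant side): +124.2 kJ/mol
eq. 4: not needed (CH4 appears nowhere else).
eq. 5 reversed (C2H4Cl2 must end up as a reactant): +166.8 kJ/mol
Since enthalpy is a state function, ΔH°rxn = (2)·(-112.1) + (-1)·(-81.9) + (-1)·(-124.2) + (-1)·(-166.8) = 148.7 kJ/mol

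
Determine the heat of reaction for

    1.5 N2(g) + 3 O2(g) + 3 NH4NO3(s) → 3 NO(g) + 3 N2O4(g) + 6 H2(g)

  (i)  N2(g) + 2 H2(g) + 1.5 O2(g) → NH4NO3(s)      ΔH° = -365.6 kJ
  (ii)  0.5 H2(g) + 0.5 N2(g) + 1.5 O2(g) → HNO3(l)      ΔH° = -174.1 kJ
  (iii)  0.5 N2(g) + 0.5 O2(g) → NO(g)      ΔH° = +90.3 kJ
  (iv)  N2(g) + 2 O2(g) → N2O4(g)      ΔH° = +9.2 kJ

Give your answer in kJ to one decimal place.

(i) reversed and × 3: (-3)·(-365.6) = +1096.8 kJ
(ii): not needed.
(iii) × 3: (3)·(+90.3) = +270.9 kJ
(iv) × 3: (3)·(+9.2) = +27.6 kJ
Combining the equations, ΔH° = (+1096.8) + (+270.9) + (+27.6) = 1395.3 kJ

ΔH° = 1395.3 kJ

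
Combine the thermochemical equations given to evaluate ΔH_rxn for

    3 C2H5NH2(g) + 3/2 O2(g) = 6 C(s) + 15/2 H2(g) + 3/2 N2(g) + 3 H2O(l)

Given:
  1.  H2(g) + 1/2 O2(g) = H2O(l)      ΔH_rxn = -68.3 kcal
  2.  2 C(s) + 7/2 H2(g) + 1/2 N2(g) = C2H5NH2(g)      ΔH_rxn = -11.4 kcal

ΔH_rxn = -170.7 kcal

eq. 1 × 3: (3)·(-68.3) = -204.9 kcal
eq. 2 reversed and × 3: (-3)·(-11.4) = +34.2 kcal
Combining the equations, ΔH_rxn = (3)·(-68.3) + (-3)·(-11.4) = -170.7 kcal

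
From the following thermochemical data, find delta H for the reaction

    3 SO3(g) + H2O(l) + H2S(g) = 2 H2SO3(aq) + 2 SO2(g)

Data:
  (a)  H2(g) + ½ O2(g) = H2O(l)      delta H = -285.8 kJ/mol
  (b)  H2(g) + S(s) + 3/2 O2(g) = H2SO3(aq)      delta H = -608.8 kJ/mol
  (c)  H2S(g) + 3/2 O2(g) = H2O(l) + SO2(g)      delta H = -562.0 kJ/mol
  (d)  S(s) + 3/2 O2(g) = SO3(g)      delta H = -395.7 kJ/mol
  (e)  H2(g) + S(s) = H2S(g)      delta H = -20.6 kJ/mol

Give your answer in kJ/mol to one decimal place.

delta H = -317.7 kJ/mol

(a) reversed and × 3: (-3)·(-285.8) = +857.4 kJ/mol
(b) × 2: (2)·(-608.8) = -1217.6 kJ/mol
(c) × 2: (2)·(-562.0) = -1124.0 kJ/mol
(d) reversed and × 3: (-3)·(-395.7) = +1187.1 kJ/mol
(e) as written: -20.6 kJ/mol
Summing the manipulated equations, delta H = (-3)·(-285.8) + (2)·(-608.8) + (2)·(-562.0) + (-3)·(-395.7) + (1)·(-20.6) = -317.7 kJ/mol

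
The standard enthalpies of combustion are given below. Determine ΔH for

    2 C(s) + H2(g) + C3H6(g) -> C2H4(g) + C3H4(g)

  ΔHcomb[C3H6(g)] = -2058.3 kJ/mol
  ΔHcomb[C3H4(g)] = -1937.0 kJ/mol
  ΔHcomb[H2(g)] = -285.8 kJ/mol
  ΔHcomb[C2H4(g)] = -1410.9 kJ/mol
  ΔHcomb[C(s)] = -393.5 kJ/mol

ΔH = 216.8 kJ/mol

With combustion enthalpies, reactants minus products:
= [2·(-393.5) + 1·(-285.8) + 1·(-2058.3)] − [1·(-1410.9) + 1·(-1937.0)]
= 216.8 kJ/mol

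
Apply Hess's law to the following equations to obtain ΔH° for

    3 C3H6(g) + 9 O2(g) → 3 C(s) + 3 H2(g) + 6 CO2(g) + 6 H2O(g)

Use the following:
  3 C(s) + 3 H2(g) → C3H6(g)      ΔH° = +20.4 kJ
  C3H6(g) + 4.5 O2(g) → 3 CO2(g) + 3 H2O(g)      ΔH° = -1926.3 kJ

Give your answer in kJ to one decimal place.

ΔH° = -3873.0 kJ

equation 1 reversed (C(s) must end up as a product): -20.4 kJ
equation 2 × 2 (×2 to match 6 CO2(g) in the target): (2)·(-1926.3) = -3852.6 kJ
ΔH° = (-20.4) + (-3852.6) = -3873.0 kJ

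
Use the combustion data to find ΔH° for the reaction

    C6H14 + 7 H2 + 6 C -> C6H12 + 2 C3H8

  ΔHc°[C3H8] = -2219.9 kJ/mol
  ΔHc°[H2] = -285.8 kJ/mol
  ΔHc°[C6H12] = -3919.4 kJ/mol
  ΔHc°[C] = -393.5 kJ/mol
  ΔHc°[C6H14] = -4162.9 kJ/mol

Using ΔH = Σ nΔHc°(reactants) − Σ nΔHc°(products):
= [1·(-4162.9) + 7·(-285.8) + 6·(-393.5)] − [1·(-3919.4) + 2·(-2219.9)]
= -165.3 kJ/mol

ΔH° = -165.3 kJ/mol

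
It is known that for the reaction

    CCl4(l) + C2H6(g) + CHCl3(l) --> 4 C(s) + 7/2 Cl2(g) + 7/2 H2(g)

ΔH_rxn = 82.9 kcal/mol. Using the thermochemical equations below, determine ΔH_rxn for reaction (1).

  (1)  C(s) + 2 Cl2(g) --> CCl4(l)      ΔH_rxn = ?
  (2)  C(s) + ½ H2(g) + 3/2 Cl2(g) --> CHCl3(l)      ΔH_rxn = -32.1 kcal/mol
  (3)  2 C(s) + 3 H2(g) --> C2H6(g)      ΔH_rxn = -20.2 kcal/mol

(1) reversed: contributes −x
(2) reversed: +32.1 kcal/mol
(3) reversed: +20.2 kcal/mol
+82.9 = (+32.1) + (+20.2) − x
x = (+82.9 − (+52.3)) / (-1) = -30.6 kcal/mol

ΔH_rxn = -30.6 kcal/mol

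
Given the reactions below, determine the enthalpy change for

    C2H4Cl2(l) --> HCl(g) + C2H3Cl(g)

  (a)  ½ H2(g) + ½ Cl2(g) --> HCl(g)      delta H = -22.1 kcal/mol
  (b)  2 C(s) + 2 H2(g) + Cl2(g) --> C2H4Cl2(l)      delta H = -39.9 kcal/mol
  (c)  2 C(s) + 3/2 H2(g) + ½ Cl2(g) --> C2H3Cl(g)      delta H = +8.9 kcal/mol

(a) as written (HCl(g) already on the product side): -22.1 kcal/mol
(b) reversed (C2H4Cl2(l) must end up as a reactant): +39.9 kcal/mol
(c) as written (C2H3Cl(g) already on the product side): +8.9 kcal/mol
Combining the equations, delta H = (-22.1) + (+39.9) + (+8.9) = 26.7 kcal/mol

delta H = 26.7 kcal/mol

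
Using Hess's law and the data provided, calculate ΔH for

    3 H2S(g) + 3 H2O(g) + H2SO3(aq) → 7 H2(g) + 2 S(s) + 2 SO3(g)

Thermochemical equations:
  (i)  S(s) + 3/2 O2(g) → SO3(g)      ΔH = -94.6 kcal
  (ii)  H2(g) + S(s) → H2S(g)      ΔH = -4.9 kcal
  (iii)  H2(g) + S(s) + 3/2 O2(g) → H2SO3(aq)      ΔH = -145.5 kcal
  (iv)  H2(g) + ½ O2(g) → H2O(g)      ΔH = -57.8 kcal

(i) × 2 (×2 to match 2 SO3(g) in the target): (2)·(-94.6) = -189.2 kcal
(ii) reversed and × 3 (reverse to put H2S(g) on the reactant side; ×3 to match 3 H2S(g) in the target): (-3)·(-4.9) = +14.7 kcal
(iii) reversed (reverse to put H2SO3(aq) on the reactant side): +145.5 kcal
(iv) reversed and × 3 (reverse to put H2O(g) on the reactant side; scale by 3 for the 3 H2O(g)): (-3)·(-57.8) = +173.4 kcal
ΔH = (2)·(-94.6) + (-3)·(-4.9) + (-1)·(-145.5) + (-3)·(-57.8) = 144.4 kcal

ΔH = 144.4 kcal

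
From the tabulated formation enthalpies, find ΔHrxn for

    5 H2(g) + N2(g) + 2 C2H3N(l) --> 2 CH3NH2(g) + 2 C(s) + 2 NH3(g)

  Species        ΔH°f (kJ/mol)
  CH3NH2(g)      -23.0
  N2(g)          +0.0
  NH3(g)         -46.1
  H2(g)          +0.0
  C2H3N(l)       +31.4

ΔH°rxn = Σ nΔHf°(products) − Σ nΔHf°(reactants).
Products: 2·(-23.0) + 2·(+0.0) + 2·(-46.1) = -138.2
Reactants: 5·(+0.0) + 1·(+0.0) + 2·(+31.4) = +62.8
ΔHrxn = (-138.2) − (+62.8) = -201.0 kJ/mol

ΔHrxn = -201.0 kJ/mol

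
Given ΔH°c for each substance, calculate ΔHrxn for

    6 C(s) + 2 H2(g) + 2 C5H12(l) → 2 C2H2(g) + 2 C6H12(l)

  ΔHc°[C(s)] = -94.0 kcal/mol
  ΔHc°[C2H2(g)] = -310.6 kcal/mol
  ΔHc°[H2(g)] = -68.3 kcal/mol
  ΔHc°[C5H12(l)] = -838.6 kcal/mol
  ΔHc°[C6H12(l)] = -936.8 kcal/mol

ΔHrxn = 117.0 kcal/mol

Using ΔH = Σ nΔHc°(reactants) − Σ nΔHc°(products):
= [6·(-94.0) + 2·(-68.3) + 2·(-838.6)] − [2·(-310.6) + 2·(-936.8)]
= 117.0 kcal/mol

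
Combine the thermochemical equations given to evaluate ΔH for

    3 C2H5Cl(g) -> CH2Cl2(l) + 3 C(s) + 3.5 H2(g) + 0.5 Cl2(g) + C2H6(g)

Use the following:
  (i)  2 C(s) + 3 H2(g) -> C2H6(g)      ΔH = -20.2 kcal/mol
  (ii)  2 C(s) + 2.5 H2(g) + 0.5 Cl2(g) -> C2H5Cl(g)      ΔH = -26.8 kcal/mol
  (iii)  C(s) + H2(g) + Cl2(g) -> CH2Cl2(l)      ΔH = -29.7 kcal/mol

ΔH = 30.5 kcal/mol

(i) as written (C2H6(g) already on the product side): -20.2 kcal/mol
(ii) reversed and × 3 (C2H5Cl(g) must end up as a reactant; ×3 to match 3 C2H5Cl(g) in the target): (-3)·(-26.8) = +80.4 kcal/mol
(iii) as written (CH2Cl2(l) already on the product side): -29.7 kcal/mol
Summing the manipulated equations, ΔH = (-20.2) + (+80.4) + (-29.7) = 30.5 kcal/mol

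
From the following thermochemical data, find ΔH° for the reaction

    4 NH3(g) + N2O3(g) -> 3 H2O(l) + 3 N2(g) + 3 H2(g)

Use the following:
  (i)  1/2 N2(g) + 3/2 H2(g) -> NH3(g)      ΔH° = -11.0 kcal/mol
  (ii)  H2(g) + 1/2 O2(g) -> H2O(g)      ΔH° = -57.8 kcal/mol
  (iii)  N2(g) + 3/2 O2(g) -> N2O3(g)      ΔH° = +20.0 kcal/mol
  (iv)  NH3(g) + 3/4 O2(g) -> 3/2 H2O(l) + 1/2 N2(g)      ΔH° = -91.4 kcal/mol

(i) reversed and × 2: (-2)·(-11.0) = +22.0 kcal/mol
(ii): not needed (H2O(g) appears nowhere else).
(iii) reversed (reverse to put N2O3(g) on the reactant side): -20.0 kcal/mol
(iv) × 2 (scale by 2 for the 3 H2O(l)): (2)·(-91.4) = -182.8 kcal/mol
ΔH° = (+22.0) + (-20.0) + (-182.8) = -180.8 kcal/mol

ΔH° = -180.8 kcal/mol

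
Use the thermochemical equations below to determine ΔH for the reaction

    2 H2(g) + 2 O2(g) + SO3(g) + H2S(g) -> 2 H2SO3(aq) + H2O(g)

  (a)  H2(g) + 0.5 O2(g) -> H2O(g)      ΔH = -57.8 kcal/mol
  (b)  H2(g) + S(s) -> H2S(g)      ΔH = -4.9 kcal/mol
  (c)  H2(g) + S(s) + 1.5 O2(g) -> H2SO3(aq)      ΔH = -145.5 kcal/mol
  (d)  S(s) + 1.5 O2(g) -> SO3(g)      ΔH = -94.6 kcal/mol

(a) as written (H2O(g) already on the product side): -57.8 kcal/mol
(b) reversed (H2S(g) must end up as a reactant): +4.9 kcal/mol
(c) × 2 (×2 to match 2 H2SO3(aq) in the target): (2)·(-145.5) = -291.0 kcal/mol
(d) reversed (reverse to put SO3(g) on the reactant side): +94.6 kcal/mol
Combining the equations, ΔH = (-57.8) + (+4.9) + (-291.0) + (+94.6) = -249.3 kcal/mol

ΔH = -249.3 kcal/mol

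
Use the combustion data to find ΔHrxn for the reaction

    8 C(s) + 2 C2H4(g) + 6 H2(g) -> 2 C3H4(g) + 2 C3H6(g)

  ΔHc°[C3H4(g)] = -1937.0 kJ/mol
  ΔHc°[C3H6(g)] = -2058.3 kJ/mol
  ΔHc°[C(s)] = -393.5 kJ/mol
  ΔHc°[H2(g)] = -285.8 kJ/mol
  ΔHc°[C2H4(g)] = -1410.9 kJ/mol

With combustion enthalpies, reactants minus products:
= [8·(-393.5) + 2·(-1410.9) + 6·(-285.8)] − [2·(-1937.0) + 2·(-2058.3)]
= 306.0 kJ/mol

ΔHrxn = 306.0 kJ/mol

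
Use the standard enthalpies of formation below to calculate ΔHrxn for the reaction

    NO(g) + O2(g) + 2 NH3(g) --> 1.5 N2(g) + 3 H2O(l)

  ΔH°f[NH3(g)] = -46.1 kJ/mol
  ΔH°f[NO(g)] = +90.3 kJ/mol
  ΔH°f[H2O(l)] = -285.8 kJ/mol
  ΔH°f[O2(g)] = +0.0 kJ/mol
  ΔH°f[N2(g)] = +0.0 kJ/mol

ΔHrxn = -855.5 kJ/mol

ΔH°rxn = Σ nΔHf°(products) − Σ nΔHf°(reactants).
Products: 3/2·(+0.0) + 3·(-285.8) = -857.4
Reactants: 1·(+90.3) + 1·(+0.0) + 2·(-46.1) = -1.9
ΔHrxn = (-857.4) − (-1.9) = -855.5 kJ/mol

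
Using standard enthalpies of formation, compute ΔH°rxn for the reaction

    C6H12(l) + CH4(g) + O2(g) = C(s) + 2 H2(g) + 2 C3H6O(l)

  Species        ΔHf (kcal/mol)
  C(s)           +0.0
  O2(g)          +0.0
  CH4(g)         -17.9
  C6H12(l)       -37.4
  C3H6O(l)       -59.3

Products: 1·(+0.0) + 2·(+0.0) + 2·(-59.3) = -118.6
Reactants: 1·(-37.4) + 1·(-17.9) + 1·(+0.0) = -55.3
ΔH°rxn = (-118.6) − (-55.3) = -63.3 kcal/mol

ΔH°rxn = -63.3 kcal/mol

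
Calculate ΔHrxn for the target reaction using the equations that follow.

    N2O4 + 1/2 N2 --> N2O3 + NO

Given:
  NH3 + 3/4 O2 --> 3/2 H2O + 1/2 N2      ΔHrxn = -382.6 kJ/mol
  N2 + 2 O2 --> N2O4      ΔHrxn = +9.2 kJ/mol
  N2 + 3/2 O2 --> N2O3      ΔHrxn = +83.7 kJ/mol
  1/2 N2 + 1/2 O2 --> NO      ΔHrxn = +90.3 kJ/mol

ΔHrxn = 164.8 kJ/mol

equation 1: not needed (H2O appears nowhere else).
equation 2 reversed (N2O4 must end up as a reactant): -9.2 kJ/mol
equation 3 as written (N2O3 already on the product side): +83.7 kJ/mol
equation 4 as written (NO already on the product side): +90.3 kJ/mol
ΔHrxn = (-1)·(+9.2) + (1)·(+83.7) + (1)·(+90.3) = 164.8 kJ/mol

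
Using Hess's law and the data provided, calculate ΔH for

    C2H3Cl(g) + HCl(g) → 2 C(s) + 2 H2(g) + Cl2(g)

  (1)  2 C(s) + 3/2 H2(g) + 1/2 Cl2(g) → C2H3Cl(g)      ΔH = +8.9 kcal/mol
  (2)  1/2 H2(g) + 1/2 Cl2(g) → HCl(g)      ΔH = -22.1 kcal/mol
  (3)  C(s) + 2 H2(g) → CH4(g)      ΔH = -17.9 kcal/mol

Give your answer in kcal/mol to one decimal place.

ΔH = 13.2 kcal/mol

(1) reversed (C2H3Cl(g) must end up as a reactant): -8.9 kcal/mol
(2) reversed (reverse to put HCl(g) on the reactant side): +22.1 kcal/mol
(3): not needed (CH4(g) appears nowhere else).
By Hess's law, ΔH = (-8.9) + (+22.1) = 13.2 kcal/mol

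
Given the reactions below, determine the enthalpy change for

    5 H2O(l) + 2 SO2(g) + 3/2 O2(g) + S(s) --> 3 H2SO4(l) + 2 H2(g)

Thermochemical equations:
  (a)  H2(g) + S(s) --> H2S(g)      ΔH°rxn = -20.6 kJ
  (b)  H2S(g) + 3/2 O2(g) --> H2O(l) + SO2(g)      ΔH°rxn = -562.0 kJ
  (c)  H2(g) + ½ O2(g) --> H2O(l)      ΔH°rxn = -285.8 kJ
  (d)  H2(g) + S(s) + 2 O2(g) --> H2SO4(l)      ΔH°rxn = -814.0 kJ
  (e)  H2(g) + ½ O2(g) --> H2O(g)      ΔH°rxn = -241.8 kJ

ΔH°rxn = -419.4 kJ

(a) reversed and × 2: (-2)·(-20.6) = +41.2 kJ
(b) reversed and × 2 (SO2(g) must end up as a reactant; scale by 2 for the 2 SO2(g)): (-2)·(-562.0) = +1124.0 kJ
(c) reversed and × 3: (-3)·(-285.8) = +857.4 kJ
(d) × 3 (×3 to match 3 H2SO4(l) in the target): (3)·(-814.0) = -2442.0 kJ
(e): not needed (H2O(g) appears nowhere else).
By Hess's law, ΔH°rxn = (-2)·(-20.6) + (-2)·(-562.0) + (-3)·(-285.8) + (3)·(-814.0) = -419.4 kJ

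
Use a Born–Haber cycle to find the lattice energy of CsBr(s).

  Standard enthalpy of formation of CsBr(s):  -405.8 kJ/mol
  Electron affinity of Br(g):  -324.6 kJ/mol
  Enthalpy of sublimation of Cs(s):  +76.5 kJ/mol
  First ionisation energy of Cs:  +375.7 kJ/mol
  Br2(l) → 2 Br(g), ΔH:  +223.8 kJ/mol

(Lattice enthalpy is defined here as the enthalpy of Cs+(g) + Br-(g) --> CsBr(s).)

U = -645.3 kJ/mol

ΔHf° = 1·ΔHsub + 1·(ΣIE) + 1/2·D(Br2) + 1·EA + U
-405.8 = 1·(+76.5) + 1·(+375.7) + 1/2·(+223.8) + 1·(-324.6) + U
U = -405.8 − (+239.5) = -645.3 kJ/mol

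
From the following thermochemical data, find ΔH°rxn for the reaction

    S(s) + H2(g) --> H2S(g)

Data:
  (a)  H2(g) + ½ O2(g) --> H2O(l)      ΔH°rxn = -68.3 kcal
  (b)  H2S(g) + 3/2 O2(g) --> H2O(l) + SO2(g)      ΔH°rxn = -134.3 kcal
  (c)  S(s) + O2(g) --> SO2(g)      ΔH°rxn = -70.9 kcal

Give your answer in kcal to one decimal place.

(a) as written: -68.3 kcal
(b) reversed: +134.3 kcal
(c) as written: -70.9 kcal
By Hess's law, ΔH°rxn = (-68.3) + (+134.3) + (-70.9) = -4.9 kcal

ΔH°rxn = -4.9 kcal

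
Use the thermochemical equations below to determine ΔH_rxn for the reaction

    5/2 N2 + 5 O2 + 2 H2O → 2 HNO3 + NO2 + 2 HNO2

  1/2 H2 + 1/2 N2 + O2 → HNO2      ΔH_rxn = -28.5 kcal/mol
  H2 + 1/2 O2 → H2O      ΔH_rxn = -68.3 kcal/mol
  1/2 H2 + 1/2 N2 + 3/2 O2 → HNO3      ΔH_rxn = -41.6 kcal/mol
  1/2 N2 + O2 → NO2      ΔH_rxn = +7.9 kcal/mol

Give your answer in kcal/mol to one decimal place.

ΔH_rxn = 4.3 kcal/mol

equation 1 × 2: (2)·(-28.5) = -57.0 kcal/mol
equation 2 reversed and × 2: (-2)·(-68.3) = +136.6 kcal/mol
equation 3 × 2: (2)·(-41.6) = -83.2 kcal/mol
equation 4 as written: +7.9 kcal/mol
Summing the manipulated equations, ΔH_rxn = (-57.0) + (+136.6) + (-83.2) + (+7.9) = 4.3 kcal/mol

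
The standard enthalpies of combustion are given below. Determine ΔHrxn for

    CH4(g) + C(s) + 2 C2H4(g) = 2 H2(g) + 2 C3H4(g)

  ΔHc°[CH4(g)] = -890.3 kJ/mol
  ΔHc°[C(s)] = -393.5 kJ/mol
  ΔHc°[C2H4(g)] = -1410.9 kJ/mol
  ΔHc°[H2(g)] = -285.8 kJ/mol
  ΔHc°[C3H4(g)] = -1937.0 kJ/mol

ΔHrxn = 340.0 kJ/mol

With combustion enthalpies, reactants minus products:
= [1·(-890.3) + 1·(-393.5) + 2·(-1410.9)] − [2·(-285.8) + 2·(-1937.0)]
= 340.0 kJ/mol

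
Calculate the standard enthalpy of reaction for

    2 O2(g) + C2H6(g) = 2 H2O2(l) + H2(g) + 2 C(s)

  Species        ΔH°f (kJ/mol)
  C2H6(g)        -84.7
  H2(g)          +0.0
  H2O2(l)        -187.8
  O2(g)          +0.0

ΔH_rxn = -290.9 kJ/mol

Products: 2·(-187.8) + 1·(+0.0) + 2·(+0.0) = -375.6
Reactants: 2·(+0.0) + 1·(-84.7) = -84.7
ΔH_rxn = (-375.6) − (-84.7) = -290.9 kJ/mol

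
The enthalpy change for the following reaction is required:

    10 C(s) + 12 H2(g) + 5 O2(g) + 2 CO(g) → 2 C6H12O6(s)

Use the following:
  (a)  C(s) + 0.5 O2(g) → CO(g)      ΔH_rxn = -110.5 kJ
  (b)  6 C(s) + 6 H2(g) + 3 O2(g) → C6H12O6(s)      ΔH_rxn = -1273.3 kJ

ΔH_rxn = -2325.6 kJ

(a) reversed and × 2: (-2)·(-110.5) = +221.0 kJ
(b) × 2: (2)·(-1273.3) = -2546.6 kJ
ΔH_rxn = (-2)·(-110.5) + (2)·(-1273.3) = -2325.6 kJ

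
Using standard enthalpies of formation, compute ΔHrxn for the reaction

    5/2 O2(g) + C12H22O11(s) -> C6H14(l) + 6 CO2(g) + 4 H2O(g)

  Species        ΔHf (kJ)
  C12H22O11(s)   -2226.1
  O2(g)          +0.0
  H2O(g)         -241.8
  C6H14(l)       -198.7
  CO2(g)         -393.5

ΔHrxn = -1300.8 kJ

ΔH°rxn = Σ nΔHf°(products) − Σ nΔHf°(reactants).
Products: 1·(-198.7) + 6·(-393.5) + 4·(-241.8) = -3526.9
Reactants: 5/2·(+0.0) + 1·(-2226.1) = -2226.1
ΔHrxn = (-3526.9) − (-2226.1) = -1300.8 kJ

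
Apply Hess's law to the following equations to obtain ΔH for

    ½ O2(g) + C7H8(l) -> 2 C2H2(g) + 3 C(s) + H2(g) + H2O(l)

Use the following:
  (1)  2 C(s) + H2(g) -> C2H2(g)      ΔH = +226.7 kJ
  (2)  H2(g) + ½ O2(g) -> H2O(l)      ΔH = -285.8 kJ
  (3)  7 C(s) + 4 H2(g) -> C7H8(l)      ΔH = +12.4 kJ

(1) × 2 (scale by 2 for the 2 C2H2(g)): (2)·(+226.7) = +453.4 kJ
(2) as written (H2O(l) already on the product side): -285.8 kJ
(3) reversed (C7H8(l) must end up as a reactant): -12.4 kJ
By Hess's law, ΔH = (+453.4) + (-285.8) + (-12.4) = 155.2 kJ

ΔH = 155.2 kJ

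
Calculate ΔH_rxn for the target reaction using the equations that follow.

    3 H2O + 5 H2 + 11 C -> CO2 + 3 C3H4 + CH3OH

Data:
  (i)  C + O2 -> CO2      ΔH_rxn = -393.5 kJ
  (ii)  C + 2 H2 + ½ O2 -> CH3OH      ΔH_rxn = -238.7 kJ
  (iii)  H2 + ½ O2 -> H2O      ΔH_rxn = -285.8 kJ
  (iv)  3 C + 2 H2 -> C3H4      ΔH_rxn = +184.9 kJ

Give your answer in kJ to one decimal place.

(i) as written (CO2 already on the product side): -393.5 kJ
(ii) as written (CH3OH already on the product side): -238.7 kJ
(iii) reversed and × 3 (reverse to put H2O on the reactant side; ×3 to match 3 H2O in the target): (-3)·(-285.8) = +857.4 kJ
(iv) × 3 (scale by 3 for the 3 C3H4): (3)·(+184.9) = +554.7 kJ
ΔH_rxn = (-393.5) + (-238.7) + (+857.4) + (+554.7) = 779.9 kJ

ΔH_rxn = 779.9 kJ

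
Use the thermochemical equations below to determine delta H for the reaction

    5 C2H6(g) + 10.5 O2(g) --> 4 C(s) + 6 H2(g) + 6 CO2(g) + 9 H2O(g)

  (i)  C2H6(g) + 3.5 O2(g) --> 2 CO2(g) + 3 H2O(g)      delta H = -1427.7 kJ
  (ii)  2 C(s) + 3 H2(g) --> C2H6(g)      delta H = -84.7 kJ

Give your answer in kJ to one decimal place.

delta H = -4113.7 kJ

(i) × 3: (3)·(-1427.7) = -4283.1 kJ
(ii) reversed and × 2: (-2)·(-84.7) = +169.4 kJ
Since enthalpy is a state function, delta H = (3)·(-1427.7) + (-2)·(-84.7) = -4113.7 kJ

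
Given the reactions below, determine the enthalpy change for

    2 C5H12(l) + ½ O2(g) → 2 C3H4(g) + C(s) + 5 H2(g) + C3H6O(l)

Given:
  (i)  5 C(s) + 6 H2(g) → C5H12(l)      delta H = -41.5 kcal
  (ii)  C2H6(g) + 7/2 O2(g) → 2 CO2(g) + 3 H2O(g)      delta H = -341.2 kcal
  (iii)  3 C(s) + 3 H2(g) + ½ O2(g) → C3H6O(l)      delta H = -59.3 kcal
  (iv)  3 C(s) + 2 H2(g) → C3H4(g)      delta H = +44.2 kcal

(i) reversed and × 2 (C5H12(l) must end up as a reactant; ×2 to match 2 C5H12(l) in the target): (-2)·(-41.5) = +83.0 kcal
(ii): not needed (C2H6(g) appears nowhere else).
(iii) as written (C3H6O(l) already on the product side): -59.3 kcal
(iv) × 2 (×2 to match 2 C3H4(g) in the target): (2)·(+44.2) = +88.4 kcal
Summing the manipulated equations, delta H = (+83.0) + (-59.3) + (+88.4) = 112.1 kcal

delta H = 112.1 kcal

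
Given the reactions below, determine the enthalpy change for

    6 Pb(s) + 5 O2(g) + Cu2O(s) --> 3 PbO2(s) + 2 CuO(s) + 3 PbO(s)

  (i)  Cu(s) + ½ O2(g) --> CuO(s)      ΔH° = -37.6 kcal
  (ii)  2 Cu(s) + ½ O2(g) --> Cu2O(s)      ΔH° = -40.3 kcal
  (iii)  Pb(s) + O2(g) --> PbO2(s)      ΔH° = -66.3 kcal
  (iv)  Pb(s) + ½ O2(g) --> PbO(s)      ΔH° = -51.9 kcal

(i) × 2 (×2 to match 2 CuO(s) in the target): (2)·(-37.6) = -75.2 kcal
(ii) reversed (reverse to put Cu2O(s) on the reactant side): +40.3 kcal
(iii) × 3 (scale by 3 for the 3 PbO2(s)): (3)·(-66.3) = -198.9 kcal
(iv) × 3 (scale by 3 for the 3 PbO(s)): (3)·(-51.9) = -155.7 kcal
Since enthalpy is a state function, ΔH° = (-75.2) + (+40.3) + (-198.9) + (-155.7) = -389.5 kcal

ΔH° = -389.5 kcal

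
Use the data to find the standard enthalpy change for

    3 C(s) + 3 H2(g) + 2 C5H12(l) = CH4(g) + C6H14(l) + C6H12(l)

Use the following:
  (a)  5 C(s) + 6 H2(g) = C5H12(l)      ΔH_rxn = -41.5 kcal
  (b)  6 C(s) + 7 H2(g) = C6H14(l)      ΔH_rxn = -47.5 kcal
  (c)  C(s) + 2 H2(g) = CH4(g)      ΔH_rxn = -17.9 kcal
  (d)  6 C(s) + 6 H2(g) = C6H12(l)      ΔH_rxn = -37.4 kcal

ΔH_rxn = -19.8 kcal

(a) reversed and × 2 (reverse to put C5H12(l) on the reactant side; scale by 2 for the 2 C5H12(l)): (-2)·(-41.5) = +83.0 kcal
(b) as written (C6H14(l) already on the product side): -47.5 kcal
(c) as written (CH4(g) already on the product side): -17.9 kcal
(d) as written (C6H12(l) already on the product side): -37.4 kcal
ΔH_rxn = (-2)·(-41.5) + (1)·(-47.5) + (1)·(-17.9) + (1)·(-37.4) = -19.8 kcal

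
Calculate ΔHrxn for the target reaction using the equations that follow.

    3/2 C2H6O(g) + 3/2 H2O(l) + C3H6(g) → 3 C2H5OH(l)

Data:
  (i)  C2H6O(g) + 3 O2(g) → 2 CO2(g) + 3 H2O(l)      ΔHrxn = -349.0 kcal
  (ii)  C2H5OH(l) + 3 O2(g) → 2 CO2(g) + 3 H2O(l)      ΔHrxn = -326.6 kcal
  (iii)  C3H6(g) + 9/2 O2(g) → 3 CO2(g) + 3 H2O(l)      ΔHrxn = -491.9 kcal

ΔHrxn = -35.6 kcal

(i) × 3/2: (3/2)·(-349.0) = -523.5 kcal
(ii) reversed and × 3: (-3)·(-326.6) = +979.8 kcal
(iii) as written: -491.9 kcal
ΔHrxn = (3/2)·(-349.0) + (-3)·(-326.6) + (1)·(-491.9) = -35.6 kcal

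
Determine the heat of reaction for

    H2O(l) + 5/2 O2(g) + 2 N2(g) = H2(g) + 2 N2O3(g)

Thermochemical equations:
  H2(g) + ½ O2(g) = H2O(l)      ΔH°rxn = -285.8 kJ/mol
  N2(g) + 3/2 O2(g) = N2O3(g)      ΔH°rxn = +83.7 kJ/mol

equation 1 reversed (H2O(l) must end up as a reactant): +285.8 kJ/mol
equation 2 × 2 (×2 to match 2 N2O3(g) in the target): (2)·(+83.7) = +167.4 kJ/mol
Since enthalpy is a state function, ΔH°rxn = (-1)·(-285.8) + (2)·(+83.7) = 453.2 kJ/mol

ΔH°rxn = 453.2 kJ/mol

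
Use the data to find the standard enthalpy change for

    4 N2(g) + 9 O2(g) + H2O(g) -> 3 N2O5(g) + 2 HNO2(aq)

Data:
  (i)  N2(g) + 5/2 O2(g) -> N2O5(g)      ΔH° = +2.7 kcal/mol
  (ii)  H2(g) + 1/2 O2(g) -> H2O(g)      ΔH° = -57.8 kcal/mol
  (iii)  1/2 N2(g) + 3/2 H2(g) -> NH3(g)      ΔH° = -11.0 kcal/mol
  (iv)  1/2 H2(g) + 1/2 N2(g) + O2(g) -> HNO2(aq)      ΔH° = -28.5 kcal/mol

(i) × 3 (scale by 3 for the 3 N2O5(g)): (3)·(+2.7) = +8.1 kcal/mol
(ii) reversed (H2O(g) must end up as a reactant): +57.8 kcal/mol
(iii): not needed (NH3(g) appears nowhere else).
(iv) × 2 (scale by 2 for the 2 HNO2(aq)): (2)·(-28.5) = -57.0 kcal/mol
Combining the equations, ΔH° = (3)·(+2.7) + (-1)·(-57.8) + (2)·(-28.5) = 8.9 kcal/mol

ΔH° = 8.9 kcal/mol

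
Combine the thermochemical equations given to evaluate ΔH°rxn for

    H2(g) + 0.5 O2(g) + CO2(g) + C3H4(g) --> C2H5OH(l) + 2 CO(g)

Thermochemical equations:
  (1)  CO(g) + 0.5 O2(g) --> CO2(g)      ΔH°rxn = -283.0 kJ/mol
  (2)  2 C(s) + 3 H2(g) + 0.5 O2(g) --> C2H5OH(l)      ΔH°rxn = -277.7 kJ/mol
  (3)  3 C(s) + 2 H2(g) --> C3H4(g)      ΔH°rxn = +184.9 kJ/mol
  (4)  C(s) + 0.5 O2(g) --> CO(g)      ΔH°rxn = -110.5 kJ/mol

ΔH°rxn = -290.1 kJ/mol

(1) reversed: +283.0 kJ/mol
(2) as written: -277.7 kJ/mol
(3) reversed: -184.9 kJ/mol
(4) as written: -110.5 kJ/mol
Summing the manipulated equations, ΔH°rxn = (+283.0) + (-277.7) + (-184.9) + (-110.5) = -290.1 kJ/mol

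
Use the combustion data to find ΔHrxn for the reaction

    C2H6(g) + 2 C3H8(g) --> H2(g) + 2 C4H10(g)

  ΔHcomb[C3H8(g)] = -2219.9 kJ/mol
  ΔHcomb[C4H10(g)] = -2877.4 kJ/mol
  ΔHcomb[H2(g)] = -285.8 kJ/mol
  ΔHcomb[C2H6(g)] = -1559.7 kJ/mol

Using ΔH = Σ nΔHc°(reactants) − Σ nΔHc°(products):
= [1·(-1559.7) + 2·(-2219.9)] − [1·(-285.8) + 2·(-2877.4)]
= 41.1 kJ/mol

ΔHrxn = 41.1 kJ/mol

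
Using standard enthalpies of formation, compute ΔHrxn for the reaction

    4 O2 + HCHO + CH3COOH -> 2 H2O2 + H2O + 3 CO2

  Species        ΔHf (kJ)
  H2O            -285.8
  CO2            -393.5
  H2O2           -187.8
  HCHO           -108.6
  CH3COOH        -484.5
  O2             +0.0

Products: 2·(-187.8) + 1·(-285.8) + 3·(-393.5) = -1841.9
Reactants: 4·(+0.0) + 1·(-108.6) + 1·(-484.5) = -593.1
ΔHrxn = (-1841.9) − (-593.1) = -1248.8 kJ

ΔHrxn = -1248.8 kJ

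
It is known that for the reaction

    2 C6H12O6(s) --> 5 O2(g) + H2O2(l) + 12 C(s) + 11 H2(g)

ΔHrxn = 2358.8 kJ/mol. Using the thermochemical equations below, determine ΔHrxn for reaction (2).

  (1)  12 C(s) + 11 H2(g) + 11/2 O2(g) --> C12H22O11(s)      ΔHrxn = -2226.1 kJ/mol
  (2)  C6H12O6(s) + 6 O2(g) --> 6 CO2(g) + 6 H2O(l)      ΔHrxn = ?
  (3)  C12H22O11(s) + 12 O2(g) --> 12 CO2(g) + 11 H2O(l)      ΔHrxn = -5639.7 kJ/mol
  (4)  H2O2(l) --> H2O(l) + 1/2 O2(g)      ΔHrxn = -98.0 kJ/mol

ΔHrxn = -2802.5 kJ/mol

(1) reversed (reverse to put C(s) on the product side): +2226.1 kJ/mol
(2) × 2 (scale by 2 for the 2 C6H12O6(s)): contributes 2·x
(3) reversed: +5639.7 kJ/mol
(4) reversed (reverse to put H2O2(l) on the product side): +98.0 kJ/mol
+2358.8 = (+2226.1) + (+5639.7) + (+98.0) + 2·x
x = (+2358.8 − (+7963.8)) / (2) = -2802.5 kJ/mol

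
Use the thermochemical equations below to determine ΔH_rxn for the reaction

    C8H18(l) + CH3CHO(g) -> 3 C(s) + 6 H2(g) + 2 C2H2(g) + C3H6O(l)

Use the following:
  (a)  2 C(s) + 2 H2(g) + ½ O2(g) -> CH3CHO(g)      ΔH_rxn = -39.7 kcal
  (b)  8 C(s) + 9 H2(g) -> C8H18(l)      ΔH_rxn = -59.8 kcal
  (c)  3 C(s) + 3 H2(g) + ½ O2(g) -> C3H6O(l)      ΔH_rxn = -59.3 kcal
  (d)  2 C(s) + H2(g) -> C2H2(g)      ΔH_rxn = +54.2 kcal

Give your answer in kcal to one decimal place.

(a) reversed (reverse to put CH3CHO(g) on the reactant side): +39.7 kcal
(b) reversed (C8H18(l) must end up as a reactant): +59.8 kcal
(c) as written (C3H6O(l) already on the product side): -59.3 kcal
(d) × 2 (×2 to match 2 C2H2(g) in the target): (2)·(+54.2) = +108.4 kcal
Since enthalpy is a state function, ΔH_rxn = (+39.7) + (+59.8) + (-59.3) + (+108.4) = 148.6 kcal

ΔH_rxn = 148.6 kcal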